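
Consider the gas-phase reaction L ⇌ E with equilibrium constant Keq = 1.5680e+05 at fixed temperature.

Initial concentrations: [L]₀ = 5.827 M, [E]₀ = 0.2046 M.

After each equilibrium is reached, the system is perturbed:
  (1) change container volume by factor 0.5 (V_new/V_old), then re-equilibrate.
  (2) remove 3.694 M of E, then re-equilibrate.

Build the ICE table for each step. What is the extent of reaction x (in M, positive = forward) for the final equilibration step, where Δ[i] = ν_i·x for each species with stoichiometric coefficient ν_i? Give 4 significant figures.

x = 2.3559e-05 M

Q₀ = 0.03511 vs Keq = 1.5680e+05 ⇒ Q<K, forward
Step 1:
                   L          E
  init         5.827     0.2046
  Δ           -5.827      5.827
  eq      3.8467e-05      6.032
  solve Keq expr → x = 5.827; check Q = 1.5680e+05
Then change container volume by factor 0.5 (V_new/V_old).
Step 2:
                   L          E
  init    7.6933e-05      12.06
  Δ                0          0
  eq      7.6933e-05      12.06
  solve Keq expr → x = 0; check Q = 1.5680e+05
Then remove 3.694 M of E.
Step 3:
                   L          E
  init    7.6933e-05      8.369
  Δ       -2.3559e-05 2.3559e-05
  eq      5.3375e-05      8.369
  solve Keq expr → x = 2.3559e-05; check Q = 1.5680e+05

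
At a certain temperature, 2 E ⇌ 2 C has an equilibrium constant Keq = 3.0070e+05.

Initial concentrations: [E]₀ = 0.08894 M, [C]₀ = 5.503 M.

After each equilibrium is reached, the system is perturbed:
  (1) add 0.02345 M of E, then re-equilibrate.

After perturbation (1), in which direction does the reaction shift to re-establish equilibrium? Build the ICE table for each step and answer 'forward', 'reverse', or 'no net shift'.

Q₀ = 3828 vs Keq = 3.0070e+05 ⇒ Q<K, forward
Step 1:
                  E         C
  init      0.08894     5.503
  Δ        -0.07876   0.07876
  eq        0.01018     5.582
  solve Keq expr → x = 0.03938; check Q = 3.0070e+05
Then add 0.02345 M of E.
Step 2:
                  E         C
  init      0.03363     5.582
  Δ        -0.02341   0.02341
  eq        0.01022     5.605
  solve Keq expr → x = 0.0117; check Q = 3.0070e+05

Direction: forward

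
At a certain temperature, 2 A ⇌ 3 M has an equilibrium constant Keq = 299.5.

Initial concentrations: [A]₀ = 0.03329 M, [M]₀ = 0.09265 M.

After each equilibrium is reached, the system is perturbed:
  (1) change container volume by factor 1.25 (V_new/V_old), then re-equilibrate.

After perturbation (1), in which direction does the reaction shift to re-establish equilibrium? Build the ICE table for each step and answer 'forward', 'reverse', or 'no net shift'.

Direction: forward

Q₀ = 0.7176 vs Keq = 299.5 ⇒ Q<K, forward
Step 1:
                    A           M
  I           0.03329     0.09265
  C          -0.03032     0.04549
  E          0.002967      0.1381
  solve Keq expr → x = 0.01516; check Q = 299.5
Then change container volume by factor 1.25 (V_new/V_old).
Step 2:
                    A           M
  I          0.002373      0.1105
  C       -2.4016e-04  3.6025e-04
  E          0.002133      0.1109
  solve Keq expr → x = 1.2008e-04; check Q = 299.5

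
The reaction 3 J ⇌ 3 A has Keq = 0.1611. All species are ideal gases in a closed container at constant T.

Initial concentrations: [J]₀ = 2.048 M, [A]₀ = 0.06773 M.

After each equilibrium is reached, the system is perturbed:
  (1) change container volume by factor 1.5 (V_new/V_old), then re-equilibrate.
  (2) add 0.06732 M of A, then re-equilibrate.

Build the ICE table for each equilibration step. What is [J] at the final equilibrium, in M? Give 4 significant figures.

[J]_eq = 0.9571 M

Q₀ = 3.6170e-05 vs Keq = 0.1611 ⇒ Q<K, forward
Step 1:
                    J           A
  init          2.048     0.06773
  Δ           -0.6778      0.6778
  eq             1.37      0.7455
  solve Keq expr → x = 0.2259; check Q = 0.1611
Then change container volume by factor 1.5 (V_new/V_old).
Step 2:
                    J           A
  init         0.9135       0.497
  Δ                 0           0
  eq           0.9135       0.497
  solve Keq expr → x = 0; check Q = 0.1611
Then add 0.06732 M of A.
Step 3:
                    J           A
  init         0.9135      0.5644
  Δ            0.0436     -0.0436
  eq           0.9571      0.5208
  solve Keq expr → x = -0.01453; check Q = 0.1611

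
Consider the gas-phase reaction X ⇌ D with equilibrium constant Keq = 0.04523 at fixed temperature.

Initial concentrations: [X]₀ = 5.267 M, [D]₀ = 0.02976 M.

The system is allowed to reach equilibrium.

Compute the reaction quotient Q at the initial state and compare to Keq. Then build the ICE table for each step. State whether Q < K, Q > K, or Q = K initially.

Q₀ = 0.00565 vs Keq = 0.04523 ⇒ Q<K, forward
Step 1:
                   X          D
  init         5.267    0.02976
  Δ          -0.1994     0.1994
  eq           5.068     0.2292
  solve Keq expr → x = 0.1994; check Q = 0.04523

Q₀ = 0.00565; Q < K (proceeds forward)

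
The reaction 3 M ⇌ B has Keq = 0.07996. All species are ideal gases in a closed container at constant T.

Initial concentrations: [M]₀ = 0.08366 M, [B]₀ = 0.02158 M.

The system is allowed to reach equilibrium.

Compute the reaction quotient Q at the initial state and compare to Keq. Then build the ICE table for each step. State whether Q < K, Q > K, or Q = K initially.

Q₀ = 36.86; Q > K (proceeds reverse)

Q₀ = 36.86 vs Keq = 0.07996 ⇒ Q>K, reverse
Step 1:
                  M         B
  I         0.08366   0.02158
  C         0.06397  -0.02132
  E          0.1476 2.5727e-04
  solve Keq expr → x = -0.02132; check Q = 0.07996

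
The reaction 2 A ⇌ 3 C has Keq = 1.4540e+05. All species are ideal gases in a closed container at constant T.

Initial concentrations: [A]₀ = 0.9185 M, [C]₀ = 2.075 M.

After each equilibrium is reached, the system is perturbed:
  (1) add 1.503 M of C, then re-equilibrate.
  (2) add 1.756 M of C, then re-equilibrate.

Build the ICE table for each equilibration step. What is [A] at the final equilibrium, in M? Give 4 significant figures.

[A]_eq = 0.04492 M

Q₀ = 10.59 vs Keq = 1.4540e+05 ⇒ Q<K, forward
Step 1:
                  A         C
  Initial    0.9185     2.075
  Change    -0.9019     1.353
  Equil     0.01664     3.428
  solve Keq expr → x = 0.4509; check Q = 1.4540e+05
Then add 1.503 M of C.
Step 2:
                  A         C
  Initial   0.01664     4.931
  Change    0.01191  -0.01787
  Equil     0.02856     4.913
  solve Keq expr → x = -0.005957; check Q = 1.4540e+05
Then add 1.756 M of C.
Step 3:
                  A         C
  Initial   0.02856     6.669
  Change    0.01636  -0.02454
  Equil     0.04492     6.644
  solve Keq expr → x = -0.008179; check Q = 1.4540e+05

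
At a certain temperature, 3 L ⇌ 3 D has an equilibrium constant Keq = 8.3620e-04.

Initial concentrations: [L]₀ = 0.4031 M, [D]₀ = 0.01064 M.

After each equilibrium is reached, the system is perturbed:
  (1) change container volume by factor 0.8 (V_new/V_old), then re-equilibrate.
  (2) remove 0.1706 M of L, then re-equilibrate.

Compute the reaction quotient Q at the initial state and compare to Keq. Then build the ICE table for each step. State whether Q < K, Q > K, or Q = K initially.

Q₀ = 1.8390e-05 vs Keq = 8.3620e-04 ⇒ Q<K, forward
Step 1:
                  L         D
  I          0.4031   0.01064
  C        -0.02498   0.02498
  E          0.3781   0.03562
  solve Keq expr → x = 0.008328; check Q = 8.3620e-04
Then change container volume by factor 0.8 (V_new/V_old).
Step 2:
                  L         D
  I          0.4726   0.04453
  C               0         0
  E          0.4726   0.04453
  solve Keq expr → x = 0; check Q = 8.3620e-04
Then remove 0.1706 M of L.
Step 3:
                  L         D
  I           0.302   0.04453
  C         0.01469  -0.01469
  E          0.3167   0.02984
  solve Keq expr → x = -0.004896; check Q = 8.3620e-04

Q₀ = 1.8390e-05; Q < K (proceeds forward)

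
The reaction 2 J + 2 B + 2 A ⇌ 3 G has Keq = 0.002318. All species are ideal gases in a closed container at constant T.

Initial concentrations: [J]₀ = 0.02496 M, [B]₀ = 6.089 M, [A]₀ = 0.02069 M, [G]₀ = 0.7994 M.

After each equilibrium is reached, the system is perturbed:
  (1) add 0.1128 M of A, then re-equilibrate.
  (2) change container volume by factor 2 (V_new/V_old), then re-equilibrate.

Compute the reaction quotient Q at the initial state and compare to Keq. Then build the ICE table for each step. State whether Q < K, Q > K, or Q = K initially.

Q₀ = 5.1664e+04 vs Keq = 0.002318 ⇒ Q>K, reverse
Step 1:
                  J         B         A         G
  Initial   0.02496     6.089   0.02069    0.7994
  Change     0.4269    0.4269    0.4269   -0.6403
  Equil      0.4518     6.516    0.4476    0.1591
  solve Keq expr → x = -0.2134; check Q = 0.002318
Then add 0.1128 M of A.
Step 2:
                  J         B         A         G
  Initial    0.4518     6.516    0.5604    0.1591
  Change    -0.0128   -0.0128   -0.0128    0.0192
  Equil       0.439     6.503    0.5476    0.1783
  solve Keq expr → x = 0.006401; check Q = 0.002318
Then change container volume by factor 2 (V_new/V_old).
Step 3:
                  J         B         A         G
  Initial    0.2195     3.252    0.2738   0.08914
  Change    0.02535   0.02535   0.02535  -0.03802
  Equil      0.2449     3.277    0.2991   0.05111
  solve Keq expr → x = -0.01267; check Q = 0.002318

Q₀ = 5.1664e+04; Q > K (proceeds reverse)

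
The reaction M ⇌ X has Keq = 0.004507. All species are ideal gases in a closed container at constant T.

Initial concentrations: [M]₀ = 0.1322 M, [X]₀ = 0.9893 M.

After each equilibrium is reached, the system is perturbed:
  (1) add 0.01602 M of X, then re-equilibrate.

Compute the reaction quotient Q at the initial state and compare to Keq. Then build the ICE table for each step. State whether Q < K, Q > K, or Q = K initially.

Q₀ = 7.483 vs Keq = 0.004507 ⇒ Q>K, reverse
Step 1:
                   M          X
  init        0.1322     0.9893
  Δ           0.9843    -0.9843
  eq           1.116   0.005032
  solve Keq expr → x = -0.9843; check Q = 0.004507
Then add 0.01602 M of X.
Step 2:
                   M          X
  init         1.116    0.02105
  Δ          0.01595   -0.01595
  eq           1.132   0.005104
  solve Keq expr → x = -0.01595; check Q = 0.004507

Q₀ = 7.483; Q > K (proceeds reverse)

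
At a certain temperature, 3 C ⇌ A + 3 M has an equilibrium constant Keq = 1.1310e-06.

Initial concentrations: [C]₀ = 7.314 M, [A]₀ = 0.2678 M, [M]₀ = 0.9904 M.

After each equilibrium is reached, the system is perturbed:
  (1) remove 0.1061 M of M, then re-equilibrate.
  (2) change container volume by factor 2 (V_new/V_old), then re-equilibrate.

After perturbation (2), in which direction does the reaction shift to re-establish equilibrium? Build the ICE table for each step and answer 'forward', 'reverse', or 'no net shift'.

Q₀ = 6.6493e-04 vs Keq = 1.1310e-06 ⇒ Q>K, reverse
Step 1:
                    C           A           M
  init          7.314      0.2678      0.9904
  Δ            0.7172     -0.2391     -0.7172
  eq            8.031     0.02873      0.2732
  solve Keq expr → x = -0.2391; check Q = 1.1310e-06
Then remove 0.1061 M of M.
Step 2:
                    C           A           M
  init          8.031     0.02873      0.1671
  Δ          -0.06018     0.02006     0.06018
  eq            7.971     0.04879      0.2273
  solve Keq expr → x = 0.02006; check Q = 1.1310e-06
Then change container volume by factor 2 (V_new/V_old).
Step 3:
                    C           A           M
  init          3.986      0.0244      0.1136
  Δ          -0.01854     0.00618     0.01854
  eq            3.967     0.03058      0.1322
  solve Keq expr → x = 0.00618; check Q = 1.1310e-06

Direction: forward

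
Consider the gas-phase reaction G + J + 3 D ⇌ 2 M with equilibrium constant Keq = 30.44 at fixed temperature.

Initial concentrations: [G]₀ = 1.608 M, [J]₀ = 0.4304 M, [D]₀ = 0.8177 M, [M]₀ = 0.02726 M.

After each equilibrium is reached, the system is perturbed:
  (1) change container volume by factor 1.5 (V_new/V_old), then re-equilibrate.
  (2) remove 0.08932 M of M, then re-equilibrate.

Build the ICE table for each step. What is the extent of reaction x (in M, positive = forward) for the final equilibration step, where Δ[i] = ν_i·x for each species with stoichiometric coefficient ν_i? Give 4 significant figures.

Q₀ = 0.001964 vs Keq = 30.44 ⇒ Q<K, forward
Step 1:
                    G           J           D           M
  init          1.608      0.4304      0.8177     0.02726
  Δ            -0.189      -0.189      -0.567       0.378
  eq            1.419      0.2414      0.2507      0.4053
  solve Keq expr → x = 0.189; check Q = 30.44
Then change container volume by factor 1.5 (V_new/V_old).
Step 2:
                    G           J           D           M
  init          0.946      0.1609      0.1671      0.2702
  Δ           0.01747     0.01747      0.0524    -0.03493
  eq           0.9635      0.1784      0.2195      0.2353
  solve Keq expr → x = -0.01747; check Q = 30.44
Then remove 0.08932 M of M.
Step 3:
                    G           J           D           M
  init         0.9635      0.1784      0.2195      0.1459
  Δ          -0.01239    -0.01239    -0.03717     0.02478
  eq           0.9511       0.166      0.1824      0.1707
  solve Keq expr → x = 0.01239; check Q = 30.44

x = 0.01239 M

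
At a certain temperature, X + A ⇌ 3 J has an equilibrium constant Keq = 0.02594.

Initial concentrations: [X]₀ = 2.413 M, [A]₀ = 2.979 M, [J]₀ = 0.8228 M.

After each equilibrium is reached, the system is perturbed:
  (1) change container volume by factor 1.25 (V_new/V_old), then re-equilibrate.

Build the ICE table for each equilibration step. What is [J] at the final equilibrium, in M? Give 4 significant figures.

Q₀ = 0.07749 vs Keq = 0.02594 ⇒ Q>K, reverse
Step 1:
                   X          A          J
  init         2.413      2.979     0.8228
  Δ          0.08004    0.08004    -0.2401
  eq           2.493      3.059     0.5827
  solve Keq expr → x = -0.08004; check Q = 0.02594
Then change container volume by factor 1.25 (V_new/V_old).
Step 2:
                   X          A          J
  init         1.994      2.447     0.4661
  Δ         -0.01142   -0.01142    0.03425
  eq           1.983      2.436     0.5004
  solve Keq expr → x = 0.01142; check Q = 0.02594

[J]_eq = 0.5004 M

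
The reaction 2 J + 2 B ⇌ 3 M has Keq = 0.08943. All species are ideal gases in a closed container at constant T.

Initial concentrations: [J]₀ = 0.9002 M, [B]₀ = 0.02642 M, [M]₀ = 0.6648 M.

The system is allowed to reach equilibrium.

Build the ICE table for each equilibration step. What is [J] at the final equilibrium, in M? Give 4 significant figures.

[J]_eq = 1.189 M

Q₀ = 519.4 vs Keq = 0.08943 ⇒ Q>K, reverse
Step 1:
                    J           B           M
  I            0.9002     0.02642      0.6648
  C            0.2884      0.2884     -0.4326
  E             1.189      0.3148      0.2322
  solve Keq expr → x = -0.1442; check Q = 0.08943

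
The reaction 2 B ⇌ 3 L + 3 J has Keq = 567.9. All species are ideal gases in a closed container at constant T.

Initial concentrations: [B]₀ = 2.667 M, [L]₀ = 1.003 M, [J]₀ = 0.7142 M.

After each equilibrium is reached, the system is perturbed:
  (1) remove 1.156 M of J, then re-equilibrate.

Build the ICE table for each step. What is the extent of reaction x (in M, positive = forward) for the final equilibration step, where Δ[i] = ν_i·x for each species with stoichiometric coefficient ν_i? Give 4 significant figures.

x = 0.1374 M

Q₀ = 0.05168 vs Keq = 567.9 ⇒ Q<K, forward
Step 1:
                  B         L         J
  init        2.667     1.003    0.7142
  Δ          -1.468     2.202     2.202
  eq          1.199     3.205     2.916
  solve Keq expr → x = 0.734; check Q = 567.9
Then remove 1.156 M of J.
Step 2:
                  B         L         J
  init        1.199     3.205      1.76
  Δ         -0.2748    0.4121    0.4121
  eq         0.9243     3.617     2.172
  solve Keq expr → x = 0.1374; check Q = 567.9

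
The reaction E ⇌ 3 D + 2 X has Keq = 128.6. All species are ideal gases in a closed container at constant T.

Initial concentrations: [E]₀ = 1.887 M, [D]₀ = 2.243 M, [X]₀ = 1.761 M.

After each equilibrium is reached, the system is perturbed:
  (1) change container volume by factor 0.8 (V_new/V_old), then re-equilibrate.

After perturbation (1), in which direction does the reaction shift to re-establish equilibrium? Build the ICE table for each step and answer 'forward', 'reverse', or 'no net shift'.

Direction: reverse

Q₀ = 18.55 vs Keq = 128.6 ⇒ Q<K, forward
Step 1:
                  E         D         X
  Initial     1.887     2.243     1.761
  Change    -0.3321    0.9964    0.6643
  Equil       1.555     3.239     2.425
  solve Keq expr → x = 0.3321; check Q = 128.6
Then change container volume by factor 0.8 (V_new/V_old).
Step 2:
                  E         D         X
  Initial     1.944     4.049     3.032
  Change     0.2066   -0.6199   -0.4132
  Equil        2.15     3.429     2.618
  solve Keq expr → x = -0.2066; check Q = 128.6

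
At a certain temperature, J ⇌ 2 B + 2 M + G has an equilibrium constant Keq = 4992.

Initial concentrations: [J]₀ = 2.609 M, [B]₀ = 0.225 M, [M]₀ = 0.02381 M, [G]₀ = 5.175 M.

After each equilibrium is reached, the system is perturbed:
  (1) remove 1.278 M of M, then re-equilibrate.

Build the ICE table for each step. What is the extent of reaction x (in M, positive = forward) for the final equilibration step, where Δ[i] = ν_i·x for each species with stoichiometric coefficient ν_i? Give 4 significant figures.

Q₀ = 5.6927e-05 vs Keq = 4992 ⇒ Q<K, forward
Step 1:
                  J         B         M         G
  Initial     2.609     0.225   0.02381     5.175
  Change       -2.1       4.2       4.2       2.1
  Equil       0.509     4.425     4.224     7.275
  solve Keq expr → x = 2.1; check Q = 4992
Then remove 1.278 M of M.
Step 2:
                  J         B         M         G
  Initial     0.509     4.425     2.946     7.275
  Change    -0.1552    0.3104    0.3104    0.1552
  Equil      0.3538     4.735     3.256      7.43
  solve Keq expr → x = 0.1552; check Q = 4992

x = 0.1552 M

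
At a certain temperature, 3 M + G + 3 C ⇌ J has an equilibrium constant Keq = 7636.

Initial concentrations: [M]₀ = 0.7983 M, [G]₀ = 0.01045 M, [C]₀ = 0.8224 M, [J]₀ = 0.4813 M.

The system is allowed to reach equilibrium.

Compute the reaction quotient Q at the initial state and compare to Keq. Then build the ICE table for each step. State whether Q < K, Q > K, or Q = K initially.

Q₀ = 162.8; Q < K (proceeds forward)

Q₀ = 162.8 vs Keq = 7636 ⇒ Q<K, forward
Step 1:
                   M          G          C          J
  Initial     0.7983    0.01045     0.8224     0.4813
  Change    -0.03049   -0.01016   -0.03049    0.01016
  Equil       0.7678 2.8631e-04     0.7919     0.4915
  solve Keq expr → x = 0.01016; check Q = 7636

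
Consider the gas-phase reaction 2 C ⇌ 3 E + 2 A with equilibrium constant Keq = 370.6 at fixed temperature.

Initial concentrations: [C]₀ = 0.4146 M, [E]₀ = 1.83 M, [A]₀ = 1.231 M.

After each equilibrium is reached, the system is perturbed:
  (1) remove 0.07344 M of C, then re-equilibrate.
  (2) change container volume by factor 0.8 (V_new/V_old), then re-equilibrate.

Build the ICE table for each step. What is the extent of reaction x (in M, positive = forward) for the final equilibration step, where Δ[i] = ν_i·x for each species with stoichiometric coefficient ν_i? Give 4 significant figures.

x = -0.03379 M

Q₀ = 54.03 vs Keq = 370.6 ⇒ Q<K, forward
Step 1:
                    C           E           A
  I            0.4146        1.83       1.231
  C           -0.1883      0.2824      0.1883
  E            0.2263       2.112       1.419
  solve Keq expr → x = 0.09413; check Q = 370.6
Then remove 0.07344 M of C.
Step 2:
                    C           E           A
  I            0.1529       2.112       1.419
  C           0.05286    -0.07929    -0.05286
  E            0.2058       2.033       1.366
  solve Keq expr → x = -0.02643; check Q = 370.6
Then change container volume by factor 0.8 (V_new/V_old).
Step 3:
                    C           E           A
  I            0.2572       2.541       1.708
  C           0.06758     -0.1014    -0.06758
  E            0.3248        2.44        1.64
  solve Keq expr → x = -0.03379; check Q = 370.6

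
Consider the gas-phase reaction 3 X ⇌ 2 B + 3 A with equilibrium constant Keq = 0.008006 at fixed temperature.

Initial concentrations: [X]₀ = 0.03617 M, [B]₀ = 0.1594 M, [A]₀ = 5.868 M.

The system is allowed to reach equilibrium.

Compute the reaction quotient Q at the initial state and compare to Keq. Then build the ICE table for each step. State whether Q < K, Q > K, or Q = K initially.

Q₀ = 1.0849e+05; Q > K (proceeds reverse)

Q₀ = 1.0849e+05 vs Keq = 0.008006 ⇒ Q>K, reverse
Step 1:
                  X         B         A
  Initial   0.03617    0.1594     5.868
  Change     0.2377   -0.1584   -0.2377
  Equil      0.2738 9.5968e-04      5.63
  solve Keq expr → x = -0.07922; check Q = 0.008006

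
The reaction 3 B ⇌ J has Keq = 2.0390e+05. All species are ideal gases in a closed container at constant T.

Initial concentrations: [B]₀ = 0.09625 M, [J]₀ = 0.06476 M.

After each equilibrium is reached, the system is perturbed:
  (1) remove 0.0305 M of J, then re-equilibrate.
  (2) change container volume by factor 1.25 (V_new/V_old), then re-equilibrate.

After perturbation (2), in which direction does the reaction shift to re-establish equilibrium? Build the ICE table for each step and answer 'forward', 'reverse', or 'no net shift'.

Direction: reverse

Q₀ = 72.63 vs Keq = 2.0390e+05 ⇒ Q<K, forward
Step 1:
                    B           J
  init        0.09625     0.06476
  Δ          -0.08852     0.02951
  eq         0.007732     0.09427
  solve Keq expr → x = 0.02951; check Q = 2.0390e+05
Then remove 0.0305 M of J.
Step 2:
                    B           J
  init       0.007732     0.06377
  Δ       -9.3363e-04  3.1121e-04
  eq         0.006799     0.06408
  solve Keq expr → x = 3.1121e-04; check Q = 2.0390e+05
Then change container volume by factor 1.25 (V_new/V_old).
Step 3:
                    B           J
  init       0.005439     0.05126
  Δ        8.6060e-04 -2.8687e-04
  eq           0.0063     0.05097
  solve Keq expr → x = -2.8687e-04; check Q = 2.0390e+05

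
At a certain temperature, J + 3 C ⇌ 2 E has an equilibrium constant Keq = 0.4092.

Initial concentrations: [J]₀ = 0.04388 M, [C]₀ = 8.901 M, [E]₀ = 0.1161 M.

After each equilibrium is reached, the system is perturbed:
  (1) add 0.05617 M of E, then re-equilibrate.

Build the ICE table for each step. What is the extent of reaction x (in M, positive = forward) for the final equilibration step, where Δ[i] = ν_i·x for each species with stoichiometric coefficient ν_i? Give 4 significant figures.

Q₀ = 4.3559e-04 vs Keq = 0.4092 ⇒ Q<K, forward
Step 1:
                   J          C          E
  I          0.04388      8.901     0.1161
  C         -0.04373    -0.1312    0.08746
  E       1.5013e-04       8.77     0.2036
  solve Keq expr → x = 0.04373; check Q = 0.4092
Then add 0.05617 M of E.
Step 2:
                   J          C          E
  I       1.5013e-04       8.77     0.2597
  C       9.3910e-05 2.8173e-04 -1.8782e-04
  E       2.4404e-04       8.77     0.2595
  solve Keq expr → x = -9.3910e-05; check Q = 0.4092

x = -9.3910e-05 M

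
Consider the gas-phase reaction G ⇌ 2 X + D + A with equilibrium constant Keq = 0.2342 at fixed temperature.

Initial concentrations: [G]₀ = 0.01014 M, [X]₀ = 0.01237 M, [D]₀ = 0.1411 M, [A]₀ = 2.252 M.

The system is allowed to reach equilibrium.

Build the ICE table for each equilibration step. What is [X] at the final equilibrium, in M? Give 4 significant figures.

Q₀ = 0.004795 vs Keq = 0.2342 ⇒ Q<K, forward
Step 1:
                    G           X           D           A
  I           0.01014     0.01237      0.1411       2.252
  C         -0.008834     0.01767    0.008834    0.008834
  E          0.001306     0.03004      0.1499       2.261
  solve Keq expr → x = 0.008834; check Q = 0.2342

[X]_eq = 0.03004 M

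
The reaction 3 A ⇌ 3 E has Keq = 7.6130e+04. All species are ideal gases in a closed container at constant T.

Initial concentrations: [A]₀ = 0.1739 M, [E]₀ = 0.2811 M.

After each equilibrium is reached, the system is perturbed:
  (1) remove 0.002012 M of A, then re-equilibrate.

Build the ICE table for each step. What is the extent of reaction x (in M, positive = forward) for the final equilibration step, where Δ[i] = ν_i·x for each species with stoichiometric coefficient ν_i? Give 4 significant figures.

x = -6.5521e-04 M

Q₀ = 4.224 vs Keq = 7.6130e+04 ⇒ Q<K, forward
Step 1:
                   A          E
  Initial     0.1739     0.2811
  Change     -0.1634     0.1634
  Equil      0.01049     0.4445
  solve Keq expr → x = 0.05447; check Q = 7.6130e+04
Then remove 0.002012 M of A.
Step 2:
                   A          E
  Initial   0.008476     0.4445
  Change    0.001966  -0.001966
  Equil      0.01044     0.4425
  solve Keq expr → x = -6.5521e-04; check Q = 7.6130e+04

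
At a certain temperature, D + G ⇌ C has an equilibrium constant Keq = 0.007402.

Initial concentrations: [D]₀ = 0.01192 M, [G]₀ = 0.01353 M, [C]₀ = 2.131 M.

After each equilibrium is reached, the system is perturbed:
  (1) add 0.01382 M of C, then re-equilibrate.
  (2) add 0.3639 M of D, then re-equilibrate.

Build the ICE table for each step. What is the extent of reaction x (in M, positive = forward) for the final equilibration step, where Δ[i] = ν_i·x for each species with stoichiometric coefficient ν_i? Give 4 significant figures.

x = 0.005535 M

Q₀ = 1.3213e+04 vs Keq = 0.007402 ⇒ Q>K, reverse
Step 1:
                   D          G          C
  I          0.01192    0.01353      2.131
  C            2.098      2.098     -2.098
  E             2.11      2.112    0.03298
  solve Keq expr → x = -2.098; check Q = 0.007402
Then add 0.01382 M of C.
Step 2:
                   D          G          C
  I             2.11      2.112     0.0468
  C           0.0134     0.0134    -0.0134
  E            2.123      2.125     0.0334
  solve Keq expr → x = -0.0134; check Q = 0.007402
Then add 0.3639 M of D.
Step 3:
                   D          G          C
  I            2.487      2.125     0.0334
  C        -0.005535  -0.005535   0.005535
  E            2.482      2.119    0.03893
  solve Keq expr → x = 0.005535; check Q = 0.007402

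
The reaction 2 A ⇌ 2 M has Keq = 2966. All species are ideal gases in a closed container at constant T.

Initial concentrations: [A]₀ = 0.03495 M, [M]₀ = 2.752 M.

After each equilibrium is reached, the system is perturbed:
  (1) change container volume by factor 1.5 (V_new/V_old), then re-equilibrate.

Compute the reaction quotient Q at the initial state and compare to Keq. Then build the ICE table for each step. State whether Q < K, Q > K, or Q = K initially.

Q₀ = 6200; Q > K (proceeds reverse)

Q₀ = 6200 vs Keq = 2966 ⇒ Q>K, reverse
Step 1:
                    A           M
  I           0.03495       2.752
  C            0.0153     -0.0153
  E           0.05025       2.737
  solve Keq expr → x = -0.00765; check Q = 2966
Then change container volume by factor 1.5 (V_new/V_old).
Step 2:
                    A           M
  I            0.0335       1.824
  C                 0           0
  E            0.0335       1.824
  solve Keq expr → x = 0; check Q = 2966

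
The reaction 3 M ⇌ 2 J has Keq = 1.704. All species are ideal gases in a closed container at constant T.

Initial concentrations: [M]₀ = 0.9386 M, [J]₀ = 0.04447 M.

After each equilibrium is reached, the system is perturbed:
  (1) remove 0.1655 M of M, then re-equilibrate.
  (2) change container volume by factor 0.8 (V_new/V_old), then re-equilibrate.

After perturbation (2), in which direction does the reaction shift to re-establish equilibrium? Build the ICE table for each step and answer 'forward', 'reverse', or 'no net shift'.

Q₀ = 0.002392 vs Keq = 1.704 ⇒ Q<K, forward
Step 1:
                    M           J
  I            0.9386     0.04447
  C           -0.5007      0.3338
  E            0.4379      0.3783
  solve Keq expr → x = 0.1669; check Q = 1.704
Then remove 0.1655 M of M.
Step 2:
                    M           J
  I            0.2724      0.3783
  C             0.108      -0.072
  E            0.3804      0.3063
  solve Keq expr → x = -0.036; check Q = 1.704
Then change container volume by factor 0.8 (V_new/V_old).
Step 3:
                    M           J
  I            0.4755      0.3828
  C          -0.02259     0.01506
  E            0.4529      0.3979
  solve Keq expr → x = 0.007529; check Q = 1.704

Direction: forward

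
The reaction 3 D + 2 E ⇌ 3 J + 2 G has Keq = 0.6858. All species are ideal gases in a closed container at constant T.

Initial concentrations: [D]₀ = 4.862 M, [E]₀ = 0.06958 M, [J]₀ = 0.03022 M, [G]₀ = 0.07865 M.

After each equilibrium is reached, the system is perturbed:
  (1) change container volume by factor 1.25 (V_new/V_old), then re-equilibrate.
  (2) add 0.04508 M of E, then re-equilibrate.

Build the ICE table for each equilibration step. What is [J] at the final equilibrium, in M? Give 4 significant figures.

[J]_eq = 0.1724 M

Q₀ = 3.0681e-07 vs Keq = 0.6858 ⇒ Q<K, forward
Step 1:
                   D          E          J          G
  Initial      4.862    0.06958    0.03022    0.07865
  Change     -0.1031   -0.06875     0.1031    0.06875
  Equil        4.759 8.3475e-04     0.1333     0.1474
  solve Keq expr → x = 0.03437; check Q = 0.6858
Then change container volume by factor 1.25 (V_new/V_old).
Step 2:
                   D          E          J          G
  Initial      3.807 6.6780e-04     0.1067     0.1179
  Change           0          0          0          0
  Equil        3.807 6.6780e-04     0.1067     0.1179
  solve Keq expr → x = 0; check Q = 0.6858
Then add 0.04508 M of E.
Step 3:
                   D          E          J          G
  Initial      3.807    0.04575     0.1067     0.1179
  Change    -0.06572   -0.04382    0.06572    0.04382
  Equil        3.741   0.001932     0.1724     0.1617
  solve Keq expr → x = 0.02191; check Q = 0.6858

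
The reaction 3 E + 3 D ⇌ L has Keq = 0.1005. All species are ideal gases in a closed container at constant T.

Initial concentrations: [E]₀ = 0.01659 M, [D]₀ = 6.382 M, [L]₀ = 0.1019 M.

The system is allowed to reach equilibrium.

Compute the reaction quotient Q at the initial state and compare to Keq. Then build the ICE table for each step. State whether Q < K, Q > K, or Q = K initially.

Q₀ = 85.85; Q > K (proceeds reverse)

Q₀ = 85.85 vs Keq = 0.1005 ⇒ Q>K, reverse
Step 1:
                   E          D          L
  Initial    0.01659      6.382     0.1019
  Change      0.1154     0.1154   -0.03848
  Equil        0.132      6.497    0.06342
  solve Keq expr → x = -0.03848; check Q = 0.1005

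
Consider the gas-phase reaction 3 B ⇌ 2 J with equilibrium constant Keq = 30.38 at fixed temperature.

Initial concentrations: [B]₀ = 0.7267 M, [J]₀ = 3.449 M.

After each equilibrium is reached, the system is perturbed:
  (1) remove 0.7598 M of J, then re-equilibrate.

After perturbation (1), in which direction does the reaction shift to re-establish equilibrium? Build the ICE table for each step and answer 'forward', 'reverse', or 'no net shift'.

Q₀ = 31 vs Keq = 30.38 ⇒ Q>K, reverse
Step 1:
                  B         J
  init       0.7267     3.449
  Δ        0.004466 -0.002978
  eq         0.7312     3.446
  solve Keq expr → x = -0.001489; check Q = 30.38
Then remove 0.7598 M of J.
Step 2:
                  B         J
  init       0.7312     2.686
  Δ         -0.1015   0.06767
  eq         0.6297     2.754
  solve Keq expr → x = 0.03384; check Q = 30.38

Direction: forward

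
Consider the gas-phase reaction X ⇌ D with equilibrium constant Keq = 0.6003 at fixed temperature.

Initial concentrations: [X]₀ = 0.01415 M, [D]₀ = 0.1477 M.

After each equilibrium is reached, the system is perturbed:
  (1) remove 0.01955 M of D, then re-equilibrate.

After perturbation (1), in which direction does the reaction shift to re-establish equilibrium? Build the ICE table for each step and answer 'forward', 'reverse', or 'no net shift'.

Direction: forward

Q₀ = 10.44 vs Keq = 0.6003 ⇒ Q>K, reverse
Step 1:
                  X         D
  Initial   0.01415    0.1477
  Change    0.08699  -0.08699
  Equil      0.1011   0.06071
  solve Keq expr → x = -0.08699; check Q = 0.6003
Then remove 0.01955 M of D.
Step 2:
                  X         D
  Initial    0.1011   0.04116
  Change   -0.01222   0.01222
  Equil     0.08892   0.05338
  solve Keq expr → x = 0.01222; check Q = 0.6003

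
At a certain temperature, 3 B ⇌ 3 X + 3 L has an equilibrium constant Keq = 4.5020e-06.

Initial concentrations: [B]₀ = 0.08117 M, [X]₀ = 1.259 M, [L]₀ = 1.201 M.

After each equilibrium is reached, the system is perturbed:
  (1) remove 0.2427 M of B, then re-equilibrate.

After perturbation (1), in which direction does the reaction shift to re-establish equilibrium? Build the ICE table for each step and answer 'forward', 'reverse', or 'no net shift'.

Direction: reverse

Q₀ = 6464 vs Keq = 4.5020e-06 ⇒ Q>K, reverse
Step 1:
                   B          X          L
  Initial    0.08117      1.259      1.201
  Change       1.088     -1.088     -1.088
  Equil        1.169     0.1709     0.1129
  solve Keq expr → x = -0.3627; check Q = 4.5020e-06
Then remove 0.2427 M of B.
Step 2:
                   B          X          L
  Initial     0.9265     0.1709     0.1129
  Change     0.01399   -0.01399   -0.01399
  Equil       0.9405     0.1569    0.09895
  solve Keq expr → x = -0.004664; check Q = 4.5020e-06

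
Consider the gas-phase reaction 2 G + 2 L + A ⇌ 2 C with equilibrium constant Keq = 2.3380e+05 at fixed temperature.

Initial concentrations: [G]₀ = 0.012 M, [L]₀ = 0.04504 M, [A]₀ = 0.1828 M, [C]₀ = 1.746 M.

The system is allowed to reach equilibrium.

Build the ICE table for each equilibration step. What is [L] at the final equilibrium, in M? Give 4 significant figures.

Q₀ = 5.7089e+07 vs Keq = 2.3380e+05 ⇒ Q>K, reverse
Step 1:
                  G         L         A         C
  init        0.012   0.04504    0.1828     1.746
  Δ         0.05998   0.05998   0.02999  -0.05998
  eq        0.07198     0.105    0.2128     1.686
  solve Keq expr → x = -0.02999; check Q = 2.3380e+05

[L]_eq = 0.105 M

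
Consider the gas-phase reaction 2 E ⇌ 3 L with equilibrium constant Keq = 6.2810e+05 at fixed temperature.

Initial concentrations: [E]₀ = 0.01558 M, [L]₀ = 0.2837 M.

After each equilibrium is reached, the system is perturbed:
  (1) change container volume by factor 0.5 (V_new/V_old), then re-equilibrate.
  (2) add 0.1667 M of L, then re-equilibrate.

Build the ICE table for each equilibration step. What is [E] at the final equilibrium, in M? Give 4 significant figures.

[E]_eq = 8.6844e-04 M

Q₀ = 94.07 vs Keq = 6.2810e+05 ⇒ Q<K, forward
Step 1:
                  E         L
  I         0.01558    0.2837
  C        -0.01537   0.02305
  E       2.1437e-04    0.3067
  solve Keq expr → x = 0.007683; check Q = 6.2810e+05
Then change container volume by factor 0.5 (V_new/V_old).
Step 2:
                  E         L
  I       4.2874e-04    0.6135
  C       1.7719e-04 -2.6579e-04
  E       6.0593e-04    0.6132
  solve Keq expr → x = -8.8597e-05; check Q = 6.2810e+05
Then add 0.1667 M of L.
Step 3:
                  E         L
  I       6.0593e-04    0.7799
  C       2.6251e-04 -3.9377e-04
  E       8.6844e-04    0.7795
  solve Keq expr → x = -1.3126e-04; check Q = 6.2810e+05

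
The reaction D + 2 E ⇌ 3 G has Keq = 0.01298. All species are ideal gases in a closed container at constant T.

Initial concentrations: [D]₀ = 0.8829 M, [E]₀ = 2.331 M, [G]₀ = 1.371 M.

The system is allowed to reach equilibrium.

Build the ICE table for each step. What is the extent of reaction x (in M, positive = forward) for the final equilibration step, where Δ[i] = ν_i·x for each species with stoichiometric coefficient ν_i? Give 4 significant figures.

Q₀ = 0.5372 vs Keq = 0.01298 ⇒ Q>K, reverse
Step 1:
                   D          E          G
  Initial     0.8829      2.331      1.371
  Change      0.2887     0.5775    -0.8662
  Equil        1.172      2.908     0.5048
  solve Keq expr → x = -0.2887; check Q = 0.01298

x = -0.2887 M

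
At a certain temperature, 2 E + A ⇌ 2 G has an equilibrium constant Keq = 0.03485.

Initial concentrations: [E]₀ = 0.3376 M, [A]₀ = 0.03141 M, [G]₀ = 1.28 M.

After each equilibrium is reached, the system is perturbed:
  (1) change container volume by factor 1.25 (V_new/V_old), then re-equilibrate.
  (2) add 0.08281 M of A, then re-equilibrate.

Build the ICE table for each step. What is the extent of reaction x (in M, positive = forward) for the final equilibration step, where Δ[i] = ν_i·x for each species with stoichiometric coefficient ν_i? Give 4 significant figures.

x = 0.005162 M

Q₀ = 457.7 vs Keq = 0.03485 ⇒ Q>K, reverse
Step 1:
                  E         A         G
  I          0.3376   0.03141      1.28
  C            1.08      0.54     -1.08
  E           1.418    0.5714       0.2
  solve Keq expr → x = -0.54; check Q = 0.03485
Then change container volume by factor 1.25 (V_new/V_old).
Step 2:
                  E         A         G
  I           1.134    0.4571      0.16
  C         0.01402  0.007009  -0.01402
  E           1.148    0.4641     0.146
  solve Keq expr → x = -0.007009; check Q = 0.03485
Then add 0.08281 M of A.
Step 3:
                  E         A         G
  I           1.148    0.5469     0.146
  C        -0.01032 -0.005162   0.01032
  E           1.138    0.5418    0.1563
  solve Keq expr → x = 0.005162; check Q = 0.03485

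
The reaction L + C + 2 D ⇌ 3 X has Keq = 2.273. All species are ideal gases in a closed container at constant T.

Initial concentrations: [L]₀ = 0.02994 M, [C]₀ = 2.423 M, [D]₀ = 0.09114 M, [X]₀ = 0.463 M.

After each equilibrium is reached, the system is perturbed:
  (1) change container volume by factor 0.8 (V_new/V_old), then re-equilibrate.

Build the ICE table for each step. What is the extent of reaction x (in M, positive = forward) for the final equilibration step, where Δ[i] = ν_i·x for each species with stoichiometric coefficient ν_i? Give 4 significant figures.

Q₀ = 164.7 vs Keq = 2.273 ⇒ Q>K, reverse
Step 1:
                  L         C         D         X
  init      0.02994     2.423   0.09114     0.463
  Δ         0.06003   0.06003    0.1201   -0.1801
  eq        0.08997     2.483    0.2112    0.2829
  solve Keq expr → x = -0.06003; check Q = 2.273
Then change container volume by factor 0.8 (V_new/V_old).
Step 2:
                  L         C         D         X
  init       0.1125     3.104     0.264    0.3537
  Δ       -0.004482 -0.004482 -0.008964   0.01345
  eq          0.108     3.099     0.255    0.3671
  solve Keq expr → x = 0.004482; check Q = 2.273

x = 0.004482 M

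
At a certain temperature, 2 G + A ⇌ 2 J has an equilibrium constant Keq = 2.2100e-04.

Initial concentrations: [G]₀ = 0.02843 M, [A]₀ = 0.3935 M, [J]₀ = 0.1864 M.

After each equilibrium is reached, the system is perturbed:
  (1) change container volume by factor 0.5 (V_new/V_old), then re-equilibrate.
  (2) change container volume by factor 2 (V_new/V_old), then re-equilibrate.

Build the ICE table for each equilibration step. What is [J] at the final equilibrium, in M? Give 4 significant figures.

Q₀ = 109.2 vs Keq = 2.2100e-04 ⇒ Q>K, reverse
Step 1:
                    G           A           J
  I           0.02843      0.3935      0.1864
  C            0.1842      0.0921     -0.1842
  E            0.2126      0.4856    0.002203
  solve Keq expr → x = -0.0921; check Q = 2.2100e-04
Then change container volume by factor 0.5 (V_new/V_old).
Step 2:
                    G           A           J
  I            0.4253      0.9712    0.004405
  C         -0.001796 -8.9780e-04    0.001796
  E            0.4235      0.9703    0.006201
  solve Keq expr → x = 8.9780e-04; check Q = 2.2100e-04
Then change container volume by factor 2 (V_new/V_old).
Step 3:
                    G           A           J
  I            0.2117      0.4851      0.0031
  C        8.9780e-04  4.4890e-04 -8.9780e-04
  E            0.2126      0.4856    0.002203
  solve Keq expr → x = -4.4890e-04; check Q = 2.2100e-04

[J]_eq = 0.002203 M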